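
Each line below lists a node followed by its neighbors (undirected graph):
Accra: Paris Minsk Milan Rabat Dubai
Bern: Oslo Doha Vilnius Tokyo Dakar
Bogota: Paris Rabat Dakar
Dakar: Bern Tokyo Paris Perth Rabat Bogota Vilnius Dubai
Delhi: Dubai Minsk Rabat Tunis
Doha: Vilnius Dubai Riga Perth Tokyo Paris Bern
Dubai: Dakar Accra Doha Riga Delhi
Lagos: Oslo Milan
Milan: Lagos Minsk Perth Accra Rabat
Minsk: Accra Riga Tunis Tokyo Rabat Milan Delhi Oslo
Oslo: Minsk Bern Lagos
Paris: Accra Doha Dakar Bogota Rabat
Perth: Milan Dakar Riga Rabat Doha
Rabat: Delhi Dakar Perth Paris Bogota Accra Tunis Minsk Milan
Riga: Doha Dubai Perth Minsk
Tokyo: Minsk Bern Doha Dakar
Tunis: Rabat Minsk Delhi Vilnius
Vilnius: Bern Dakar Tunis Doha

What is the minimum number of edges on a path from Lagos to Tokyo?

3

Level 0: Lagos
Level 1: Milan, Oslo
Level 2: Accra, Bern, Minsk, Perth, Rabat
Level 3: Bogota, Dakar, Delhi, Doha, Dubai, Paris, Riga, Tokyo, Tunis, Vilnius
Tokyo first appears at level 3.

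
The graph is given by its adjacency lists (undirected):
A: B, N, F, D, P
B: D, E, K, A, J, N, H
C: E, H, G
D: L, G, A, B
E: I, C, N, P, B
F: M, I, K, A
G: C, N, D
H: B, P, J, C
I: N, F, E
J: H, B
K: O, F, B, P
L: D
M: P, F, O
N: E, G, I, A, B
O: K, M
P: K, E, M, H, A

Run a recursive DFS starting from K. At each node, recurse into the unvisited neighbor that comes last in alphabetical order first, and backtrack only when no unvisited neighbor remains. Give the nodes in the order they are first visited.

K, P, M, O, F, I, N, G, D, L, B, J, H, C, E, A

Visit K
K → P
P → M
M → O
M → F
F → I
I → N
N → G
G → D
D → L
D → B
B → J
J → H
H → C
C → E
B → A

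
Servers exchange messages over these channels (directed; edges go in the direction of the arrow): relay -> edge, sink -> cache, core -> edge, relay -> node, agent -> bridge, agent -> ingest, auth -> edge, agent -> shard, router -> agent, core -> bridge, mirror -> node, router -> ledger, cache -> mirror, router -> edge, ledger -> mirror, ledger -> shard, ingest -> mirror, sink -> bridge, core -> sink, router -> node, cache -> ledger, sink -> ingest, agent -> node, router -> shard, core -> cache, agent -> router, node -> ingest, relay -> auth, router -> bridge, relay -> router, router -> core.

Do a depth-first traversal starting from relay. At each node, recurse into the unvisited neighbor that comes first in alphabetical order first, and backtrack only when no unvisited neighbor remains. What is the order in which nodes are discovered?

Visit relay
relay → auth
auth → edge
relay → node
node → ingest
ingest → mirror
relay → router
router → agent
agent → bridge
agent → shard
router → core
core → cache
cache → ledger
core → sink

relay -> auth -> edge -> node -> ingest -> mirror -> router -> agent -> bridge -> shard -> core -> cache -> ledger -> sink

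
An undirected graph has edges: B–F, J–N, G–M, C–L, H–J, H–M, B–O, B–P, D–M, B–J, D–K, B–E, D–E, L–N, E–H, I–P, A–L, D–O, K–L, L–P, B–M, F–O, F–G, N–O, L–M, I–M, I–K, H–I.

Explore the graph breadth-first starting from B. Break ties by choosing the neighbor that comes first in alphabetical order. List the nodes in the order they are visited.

Visit B; enqueue E, F, J, M, O, P → queue [E, F, J, M, O, P]
Visit E; enqueue D, H → queue [F, J, M, O, P, D, H]
Visit F; enqueue G → queue [J, M, O, P, D, H, G]
Visit J; enqueue N → queue [M, O, P, D, H, G, N]
Visit M; enqueue I, L → queue [O, P, D, H, G, N, I, L]
Visit O → queue [P, D, H, G, N, I, L]
Visit P → queue [D, H, G, N, I, L]
Visit D; enqueue K → queue [H, G, N, I, L, K]
Visit H → queue [G, N, I, L, K]
Visit G → queue [N, I, L, K]
Visit N → queue [I, L, K]
Visit I → queue [L, K]
Visit L; enqueue A, C → queue [K, A, C]
Visit K → queue [A, C]
Visit A → queue [C]
Visit C → queue []

B -> E -> F -> J -> M -> O -> P -> D -> H -> G -> N -> I -> L -> K -> A -> C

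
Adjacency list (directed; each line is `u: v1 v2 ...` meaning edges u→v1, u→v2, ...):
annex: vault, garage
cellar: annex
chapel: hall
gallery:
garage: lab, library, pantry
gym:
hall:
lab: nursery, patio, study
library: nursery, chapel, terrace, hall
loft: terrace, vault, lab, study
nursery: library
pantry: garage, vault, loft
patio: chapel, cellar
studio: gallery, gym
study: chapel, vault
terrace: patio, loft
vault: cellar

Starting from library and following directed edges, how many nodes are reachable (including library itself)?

BFS from library visits: library, nursery, chapel, terrace, hall, patio, loft, cellar, vault, lab, study, annex, garage, pantry
Reachable nodes: 14 of 17 total.

14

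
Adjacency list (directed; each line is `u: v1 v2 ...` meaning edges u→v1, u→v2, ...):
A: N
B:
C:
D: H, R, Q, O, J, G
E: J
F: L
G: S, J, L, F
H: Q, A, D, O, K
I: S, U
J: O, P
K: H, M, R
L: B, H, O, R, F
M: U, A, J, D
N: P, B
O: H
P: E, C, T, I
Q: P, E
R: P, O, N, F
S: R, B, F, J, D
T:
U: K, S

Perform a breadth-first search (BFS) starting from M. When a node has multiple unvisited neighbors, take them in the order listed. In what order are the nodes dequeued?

M → U → A → J → D → K → S → N → O → P → H → R → Q → G → B → F → E → C → T → I → L

Visit M; enqueue U, A, J, D → queue [U, A, J, D]
Visit U; enqueue K, S → queue [A, J, D, K, S]
Visit A; enqueue N → queue [J, D, K, S, N]
Visit J; enqueue O, P → queue [D, K, S, N, O, P]
Visit D; enqueue H, R, Q, G → queue [K, S, N, O, P, H, R, Q, G]
Visit K → queue [S, N, O, P, H, R, Q, G]
Visit S; enqueue B, F → queue [N, O, P, H, R, Q, G, B, F]
Visit N → queue [O, P, H, R, Q, G, B, F]
Visit O → queue [P, H, R, Q, G, B, F]
Visit P; enqueue E, C, T, I → queue [H, R, Q, G, B, F, E, C, T, I]
Visit H → queue [R, Q, G, B, F, E, C, T, I]
Visit R → queue [Q, G, B, F, E, C, T, I]
Visit Q → queue [G, B, F, E, C, T, I]
Visit G; enqueue L → queue [B, F, E, C, T, I, L]
Visit B → queue [F, E, C, T, I, L]
Visit F → queue [E, C, T, I, L]
Visit E → queue [C, T, I, L]
Visit C → queue [T, I, L]
Visit T → queue [I, L]
Visit I → queue [L]
Visit L → queue []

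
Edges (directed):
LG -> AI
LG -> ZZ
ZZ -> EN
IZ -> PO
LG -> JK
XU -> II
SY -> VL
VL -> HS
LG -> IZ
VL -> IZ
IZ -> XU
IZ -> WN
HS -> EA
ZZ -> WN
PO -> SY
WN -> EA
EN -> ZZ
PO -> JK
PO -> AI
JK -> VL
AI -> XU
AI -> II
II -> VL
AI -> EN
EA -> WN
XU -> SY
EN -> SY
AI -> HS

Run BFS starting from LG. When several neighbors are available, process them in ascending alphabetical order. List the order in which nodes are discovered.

Visit LG; enqueue AI, IZ, JK, ZZ → queue [AI, IZ, JK, ZZ]
Visit AI; enqueue EN, HS, II, XU → queue [IZ, JK, ZZ, EN, HS, II, XU]
Visit IZ; enqueue PO, WN → queue [JK, ZZ, EN, HS, II, XU, PO, WN]
Visit JK; enqueue VL → queue [ZZ, EN, HS, II, XU, PO, WN, VL]
Visit ZZ → queue [EN, HS, II, XU, PO, WN, VL]
Visit EN; enqueue SY → queue [HS, II, XU, PO, WN, VL, SY]
Visit HS; enqueue EA → queue [II, XU, PO, WN, VL, SY, EA]
Visit II → queue [XU, PO, WN, VL, SY, EA]
Visit XU → queue [PO, WN, VL, SY, EA]
Visit PO → queue [WN, VL, SY, EA]
Visit WN → queue [VL, SY, EA]
Visit VL → queue [SY, EA]
Visit SY → queue [EA]
Visit EA → queue []

LG, AI, IZ, JK, ZZ, EN, HS, II, XU, PO, WN, VL, SY, EA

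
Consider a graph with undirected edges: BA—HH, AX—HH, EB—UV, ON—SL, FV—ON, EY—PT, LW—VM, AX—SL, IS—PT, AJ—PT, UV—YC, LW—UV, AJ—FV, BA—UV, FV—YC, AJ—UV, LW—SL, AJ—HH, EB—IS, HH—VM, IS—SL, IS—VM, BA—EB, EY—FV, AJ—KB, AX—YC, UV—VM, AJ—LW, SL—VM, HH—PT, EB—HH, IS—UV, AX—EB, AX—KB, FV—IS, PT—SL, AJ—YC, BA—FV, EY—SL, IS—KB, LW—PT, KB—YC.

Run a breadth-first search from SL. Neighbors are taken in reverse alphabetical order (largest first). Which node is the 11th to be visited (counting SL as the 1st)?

AJ

Visit SL; enqueue VM, PT, ON, LW, IS, EY, AX → queue [VM, PT, ON, LW, IS, EY, AX]
Visit VM; enqueue UV, HH → queue [PT, ON, LW, IS, EY, AX, UV, HH]
Visit PT; enqueue AJ → queue [ON, LW, IS, EY, AX, UV, HH, AJ]
Visit ON; enqueue FV → queue [LW, IS, EY, AX, UV, HH, AJ, FV]
Visit LW → queue [IS, EY, AX, UV, HH, AJ, FV]
Visit IS; enqueue KB, EB → queue [EY, AX, UV, HH, AJ, FV, KB, EB]
Visit EY → queue [AX, UV, HH, AJ, FV, KB, EB]
Visit AX; enqueue YC → queue [UV, HH, AJ, FV, KB, EB, YC]
Visit UV; enqueue BA → queue [HH, AJ, FV, KB, EB, YC, BA]
Visit HH → queue [AJ, FV, KB, EB, YC, BA]
Visit AJ → queue [FV, KB, EB, YC, BA]
Visit FV → queue [KB, EB, YC, BA]
Visit KB → queue [EB, YC, BA]
Visit EB → queue [YC, BA]
Visit YC → queue [BA]
Visit BA → queue []

Visit order: SL, VM, PT, ON, LW, IS, EY, AX, UV, HH, AJ, FV, KB, EB, YC, BA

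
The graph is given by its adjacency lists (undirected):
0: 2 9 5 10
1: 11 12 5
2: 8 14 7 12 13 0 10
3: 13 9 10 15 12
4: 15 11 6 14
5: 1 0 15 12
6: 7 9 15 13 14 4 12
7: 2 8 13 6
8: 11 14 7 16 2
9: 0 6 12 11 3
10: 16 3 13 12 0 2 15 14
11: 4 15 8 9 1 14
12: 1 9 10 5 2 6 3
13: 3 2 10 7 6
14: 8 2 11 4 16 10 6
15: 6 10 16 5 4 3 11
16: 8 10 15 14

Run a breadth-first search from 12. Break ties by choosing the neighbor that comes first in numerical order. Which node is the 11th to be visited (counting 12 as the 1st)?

Visit 12; enqueue 1, 2, 3, 5, 6, 9, 10 → queue [1, 2, 3, 5, 6, 9, 10]
Visit 1; enqueue 11 → queue [2, 3, 5, 6, 9, 10, 11]
Visit 2; enqueue 0, 7, 8, 13, 14 → queue [3, 5, 6, 9, 10, 11, 0, 7, 8, 13, 14]
Visit 3; enqueue 15 → queue [5, 6, 9, 10, 11, 0, 7, 8, 13, 14, 15]
Visit 5 → queue [6, 9, 10, 11, 0, 7, 8, 13, 14, 15]
Visit 6; enqueue 4 → queue [9, 10, 11, 0, 7, 8, 13, 14, 15, 4]
Visit 9 → queue [10, 11, 0, 7, 8, 13, 14, 15, 4]
Visit 10; enqueue 16 → queue [11, 0, 7, 8, 13, 14, 15, 4, 16]
Visit 11 → queue [0, 7, 8, 13, 14, 15, 4, 16]
Visit 0 → queue [7, 8, 13, 14, 15, 4, 16]
Visit 7 → queue [8, 13, 14, 15, 4, 16]
Visit 8 → queue [13, 14, 15, 4, 16]
Visit 13 → queue [14, 15, 4, 16]
Visit 14 → queue [15, 4, 16]
Visit 15 → queue [4, 16]
Visit 4 → queue [16]
Visit 16 → queue []

Visit order: 12, 1, 2, 3, 5, 6, 9, 10, 11, 0, 7, 8, 13, 14, 15, 4, 16

7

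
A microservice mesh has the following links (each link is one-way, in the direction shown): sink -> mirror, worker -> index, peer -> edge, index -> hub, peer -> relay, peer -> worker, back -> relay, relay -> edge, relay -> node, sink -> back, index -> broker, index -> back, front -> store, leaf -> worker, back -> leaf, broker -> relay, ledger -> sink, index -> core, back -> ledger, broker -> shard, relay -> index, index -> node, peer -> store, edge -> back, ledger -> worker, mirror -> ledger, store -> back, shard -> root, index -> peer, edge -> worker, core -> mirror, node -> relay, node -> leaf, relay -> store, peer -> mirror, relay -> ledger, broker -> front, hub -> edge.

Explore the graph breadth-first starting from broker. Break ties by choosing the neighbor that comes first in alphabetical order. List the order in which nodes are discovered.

Visit broker; enqueue front, relay, shard → queue [front, relay, shard]
Visit front; enqueue store → queue [relay, shard, store]
Visit relay; enqueue edge, index, ledger, node → queue [shard, store, edge, index, ledger, node]
Visit shard; enqueue root → queue [store, edge, index, ledger, node, root]
Visit store; enqueue back → queue [edge, index, ledger, node, root, back]
Visit edge; enqueue worker → queue [index, ledger, node, root, back, worker]
Visit index; enqueue core, hub, peer → queue [ledger, node, root, back, worker, core, hub, peer]
Visit ledger; enqueue sink → queue [node, root, back, worker, core, hub, peer, sink]
Visit node; enqueue leaf → queue [root, back, worker, core, hub, peer, sink, leaf]
Visit root → queue [back, worker, core, hub, peer, sink, leaf]
Visit back → queue [worker, core, hub, peer, sink, leaf]
Visit worker → queue [core, hub, peer, sink, leaf]
Visit core; enqueue mirror → queue [hub, peer, sink, leaf, mirror]
Visit hub → queue [peer, sink, leaf, mirror]
Visit peer → queue [sink, leaf, mirror]
Visit sink → queue [leaf, mirror]
Visit leaf → queue [mirror]
Visit mirror → queue []

broker, front, relay, shard, store, edge, index, ledger, node, root, back, worker, core, hub, peer, sink, leaf, mirror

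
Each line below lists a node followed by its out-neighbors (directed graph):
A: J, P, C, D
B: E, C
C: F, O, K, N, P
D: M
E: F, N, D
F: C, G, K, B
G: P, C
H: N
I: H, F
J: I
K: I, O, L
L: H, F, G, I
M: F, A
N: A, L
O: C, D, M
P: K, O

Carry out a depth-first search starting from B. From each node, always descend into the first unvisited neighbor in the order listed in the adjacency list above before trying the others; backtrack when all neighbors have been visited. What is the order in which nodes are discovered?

Visit B
B → E
E → F
F → C
C → O
O → D
D → M
M → A
A → J
J → I
I → H
H → N
N → L
L → G
G → P
P → K

B, E, F, C, O, D, M, A, J, I, H, N, L, G, P, K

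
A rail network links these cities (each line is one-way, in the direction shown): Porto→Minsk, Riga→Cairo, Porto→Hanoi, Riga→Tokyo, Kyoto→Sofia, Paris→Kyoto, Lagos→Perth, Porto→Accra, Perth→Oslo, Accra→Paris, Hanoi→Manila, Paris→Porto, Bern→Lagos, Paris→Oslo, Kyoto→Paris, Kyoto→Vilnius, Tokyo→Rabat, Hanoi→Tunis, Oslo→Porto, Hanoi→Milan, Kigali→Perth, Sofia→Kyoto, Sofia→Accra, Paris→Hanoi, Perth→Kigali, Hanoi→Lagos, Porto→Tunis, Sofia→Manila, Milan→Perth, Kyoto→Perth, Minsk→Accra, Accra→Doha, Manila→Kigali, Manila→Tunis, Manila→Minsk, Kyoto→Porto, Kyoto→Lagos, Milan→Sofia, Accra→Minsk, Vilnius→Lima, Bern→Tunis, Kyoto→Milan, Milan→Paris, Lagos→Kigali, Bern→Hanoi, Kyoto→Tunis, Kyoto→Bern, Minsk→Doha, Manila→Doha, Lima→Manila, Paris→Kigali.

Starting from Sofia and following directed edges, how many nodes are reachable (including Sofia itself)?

BFS from Sofia visits: Sofia, Manila, Kyoto, Accra, Tunis, Minsk, Kigali, Doha, Vilnius, Porto, Perth, Paris, Milan, Lagos, Bern, Lima, Hanoi, Oslo
Reachable nodes: 18 of 22 total.

18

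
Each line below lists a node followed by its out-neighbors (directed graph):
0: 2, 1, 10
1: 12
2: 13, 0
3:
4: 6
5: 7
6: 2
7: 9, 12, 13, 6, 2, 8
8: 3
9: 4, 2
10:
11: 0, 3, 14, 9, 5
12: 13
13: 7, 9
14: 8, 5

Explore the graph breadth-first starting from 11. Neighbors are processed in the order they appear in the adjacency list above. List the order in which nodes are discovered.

11, 0, 3, 14, 9, 5, 2, 1, 10, 8, 4, 7, 13, 12, 6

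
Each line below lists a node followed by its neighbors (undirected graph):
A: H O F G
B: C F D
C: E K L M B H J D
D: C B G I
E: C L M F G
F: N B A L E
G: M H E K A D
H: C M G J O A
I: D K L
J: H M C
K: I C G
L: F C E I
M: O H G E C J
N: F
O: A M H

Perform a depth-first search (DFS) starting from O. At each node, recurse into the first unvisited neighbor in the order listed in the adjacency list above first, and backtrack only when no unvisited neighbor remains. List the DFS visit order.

O → A → H → C → E → L → F → N → B → D → G → M → J → K → I

Visit O
O → A
A → H
H → C
C → E
E → L
L → F
F → N
F → B
B → D
D → G
G → M
M → J
G → K
K → I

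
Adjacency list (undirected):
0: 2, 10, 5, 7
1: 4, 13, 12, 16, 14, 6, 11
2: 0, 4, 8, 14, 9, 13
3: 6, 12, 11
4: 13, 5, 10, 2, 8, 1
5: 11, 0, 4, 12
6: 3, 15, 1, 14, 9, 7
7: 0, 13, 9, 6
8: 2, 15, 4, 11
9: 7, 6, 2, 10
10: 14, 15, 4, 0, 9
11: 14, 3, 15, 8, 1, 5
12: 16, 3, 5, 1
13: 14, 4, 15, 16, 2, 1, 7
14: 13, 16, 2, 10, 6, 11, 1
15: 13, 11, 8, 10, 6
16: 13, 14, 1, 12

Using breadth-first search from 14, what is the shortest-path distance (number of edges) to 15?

2

Level 0: 14
Level 1: 1, 2, 6, 10, 11, 13, 16
Level 2: 0, 3, 4, 5, 7, 8, 9, 12, 15
15 first appears at level 2.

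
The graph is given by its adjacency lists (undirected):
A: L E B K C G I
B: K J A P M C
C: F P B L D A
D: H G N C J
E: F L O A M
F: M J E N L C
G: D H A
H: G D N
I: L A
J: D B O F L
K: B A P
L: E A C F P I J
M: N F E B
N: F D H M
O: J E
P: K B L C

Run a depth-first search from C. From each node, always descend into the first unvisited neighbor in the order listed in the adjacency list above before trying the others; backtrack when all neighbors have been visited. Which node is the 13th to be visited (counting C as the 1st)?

Visit C
C → F
F → M
M → N
N → D
D → H
H → G
G → A
A → L
L → E
E → O
O → J
J → B
B → K
K → P
L → I

Visit order: C, F, M, N, D, H, G, A, L, E, O, J, B, K, P, I

B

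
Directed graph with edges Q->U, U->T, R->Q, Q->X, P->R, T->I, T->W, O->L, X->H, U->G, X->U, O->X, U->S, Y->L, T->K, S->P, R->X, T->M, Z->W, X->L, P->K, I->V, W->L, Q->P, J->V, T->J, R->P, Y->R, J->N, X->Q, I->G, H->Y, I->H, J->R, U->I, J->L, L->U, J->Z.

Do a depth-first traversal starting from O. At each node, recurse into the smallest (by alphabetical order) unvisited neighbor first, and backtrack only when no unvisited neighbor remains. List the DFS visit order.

Visit O
O → L
L → U
U → G
U → I
I → H
H → Y
Y → R
R → P
P → K
R → Q
Q → X
I → V
U → S
U → T
T → J
J → N
J → Z
Z → W
T → M

O -> L -> U -> G -> I -> H -> Y -> R -> P -> K -> Q -> X -> V -> S -> T -> J -> N -> Z -> W -> M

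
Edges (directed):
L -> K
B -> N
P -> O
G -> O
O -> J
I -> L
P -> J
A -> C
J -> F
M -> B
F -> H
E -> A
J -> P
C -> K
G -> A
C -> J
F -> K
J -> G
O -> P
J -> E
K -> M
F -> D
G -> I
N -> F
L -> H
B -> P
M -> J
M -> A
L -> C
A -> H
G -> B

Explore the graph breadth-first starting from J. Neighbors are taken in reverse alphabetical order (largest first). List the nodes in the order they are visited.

Visit J; enqueue P, G, F, E → queue [P, G, F, E]
Visit P; enqueue O → queue [G, F, E, O]
Visit G; enqueue I, B, A → queue [F, E, O, I, B, A]
Visit F; enqueue K, H, D → queue [E, O, I, B, A, K, H, D]
Visit E → queue [O, I, B, A, K, H, D]
Visit O → queue [I, B, A, K, H, D]
Visit I; enqueue L → queue [B, A, K, H, D, L]
Visit B; enqueue N → queue [A, K, H, D, L, N]
Visit A; enqueue C → queue [K, H, D, L, N, C]
Visit K; enqueue M → queue [H, D, L, N, C, M]
Visit H → queue [D, L, N, C, M]
Visit D → queue [L, N, C, M]
Visit L → queue [N, C, M]
Visit N → queue [C, M]
Visit C → queue [M]
Visit M → queue []

J P G F E O I B A K H D L N C M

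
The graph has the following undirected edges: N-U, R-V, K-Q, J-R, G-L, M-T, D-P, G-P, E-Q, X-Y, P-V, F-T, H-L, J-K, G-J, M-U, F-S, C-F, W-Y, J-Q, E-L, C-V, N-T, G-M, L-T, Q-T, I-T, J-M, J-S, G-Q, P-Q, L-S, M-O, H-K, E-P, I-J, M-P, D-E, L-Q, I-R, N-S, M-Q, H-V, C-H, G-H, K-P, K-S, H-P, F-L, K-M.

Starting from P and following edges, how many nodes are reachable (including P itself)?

20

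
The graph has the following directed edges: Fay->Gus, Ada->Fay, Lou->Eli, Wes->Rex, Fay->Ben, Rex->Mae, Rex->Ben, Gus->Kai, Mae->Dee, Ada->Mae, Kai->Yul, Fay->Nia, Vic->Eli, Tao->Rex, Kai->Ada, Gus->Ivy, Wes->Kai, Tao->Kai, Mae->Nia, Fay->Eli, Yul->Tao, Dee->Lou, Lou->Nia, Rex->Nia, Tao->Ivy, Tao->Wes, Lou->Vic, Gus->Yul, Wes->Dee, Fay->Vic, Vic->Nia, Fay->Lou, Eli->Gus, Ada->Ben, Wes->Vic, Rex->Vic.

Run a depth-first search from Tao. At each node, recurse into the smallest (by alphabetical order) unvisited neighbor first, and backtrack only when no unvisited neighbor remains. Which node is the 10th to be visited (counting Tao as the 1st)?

Lou

Visit Tao
Tao → Ivy
Tao → Kai
Kai → Ada
Ada → Ben
Ada → Fay
Fay → Eli
Eli → Gus
Gus → Yul
Fay → Lou
Lou → Nia
Lou → Vic
Ada → Mae
Mae → Dee
Tao → Rex
Tao → Wes

Visit order: Tao, Ivy, Kai, Ada, Ben, Fay, Eli, Gus, Yul, Lou, Nia, Vic, Mae, Dee, Rex, Wes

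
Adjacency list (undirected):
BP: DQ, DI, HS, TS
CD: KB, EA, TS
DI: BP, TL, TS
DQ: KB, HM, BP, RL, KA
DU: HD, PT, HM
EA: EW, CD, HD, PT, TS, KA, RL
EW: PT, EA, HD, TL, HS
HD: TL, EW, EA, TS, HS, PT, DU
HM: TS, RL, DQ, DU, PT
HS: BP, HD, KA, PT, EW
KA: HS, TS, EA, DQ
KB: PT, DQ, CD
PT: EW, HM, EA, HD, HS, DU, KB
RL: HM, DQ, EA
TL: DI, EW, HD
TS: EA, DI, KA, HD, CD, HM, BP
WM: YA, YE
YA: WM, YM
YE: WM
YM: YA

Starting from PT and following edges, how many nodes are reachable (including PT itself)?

16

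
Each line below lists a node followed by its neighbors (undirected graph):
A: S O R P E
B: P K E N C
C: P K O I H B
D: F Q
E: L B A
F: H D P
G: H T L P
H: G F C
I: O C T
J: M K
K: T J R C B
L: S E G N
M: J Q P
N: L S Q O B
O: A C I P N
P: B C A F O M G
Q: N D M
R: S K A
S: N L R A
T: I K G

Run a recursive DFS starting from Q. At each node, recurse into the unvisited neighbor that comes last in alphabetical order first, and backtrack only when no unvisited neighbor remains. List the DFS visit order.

Visit Q
Q → N
N → S
S → R
R → K
K → T
T → I
I → O
O → P
P → M
M → J
P → G
G → L
L → E
E → B
B → C
C → H
H → F
F → D
E → A

Q, N, S, R, K, T, I, O, P, M, J, G, L, E, B, C, H, F, D, A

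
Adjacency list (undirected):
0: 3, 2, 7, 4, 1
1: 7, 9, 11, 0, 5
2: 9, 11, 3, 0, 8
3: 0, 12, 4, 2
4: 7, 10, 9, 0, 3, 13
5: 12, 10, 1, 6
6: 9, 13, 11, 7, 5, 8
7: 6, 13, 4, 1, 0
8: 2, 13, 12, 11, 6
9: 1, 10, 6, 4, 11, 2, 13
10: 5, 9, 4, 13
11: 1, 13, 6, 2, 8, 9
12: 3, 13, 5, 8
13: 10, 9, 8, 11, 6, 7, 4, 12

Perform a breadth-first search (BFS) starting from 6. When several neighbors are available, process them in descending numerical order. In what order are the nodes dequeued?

6 -> 13 -> 11 -> 9 -> 8 -> 7 -> 5 -> 12 -> 10 -> 4 -> 2 -> 1 -> 0 -> 3

Visit 6; enqueue 13, 11, 9, 8, 7, 5 → queue [13, 11, 9, 8, 7, 5]
Visit 13; enqueue 12, 10, 4 → queue [11, 9, 8, 7, 5, 12, 10, 4]
Visit 11; enqueue 2, 1 → queue [9, 8, 7, 5, 12, 10, 4, 2, 1]
Visit 9 → queue [8, 7, 5, 12, 10, 4, 2, 1]
Visit 8 → queue [7, 5, 12, 10, 4, 2, 1]
Visit 7; enqueue 0 → queue [5, 12, 10, 4, 2, 1, 0]
Visit 5 → queue [12, 10, 4, 2, 1, 0]
Visit 12; enqueue 3 → queue [10, 4, 2, 1, 0, 3]
Visit 10 → queue [4, 2, 1, 0, 3]
Visit 4 → queue [2, 1, 0, 3]
Visit 2 → queue [1, 0, 3]
Visit 1 → queue [0, 3]
Visit 0 → queue [3]
Visit 3 → queue []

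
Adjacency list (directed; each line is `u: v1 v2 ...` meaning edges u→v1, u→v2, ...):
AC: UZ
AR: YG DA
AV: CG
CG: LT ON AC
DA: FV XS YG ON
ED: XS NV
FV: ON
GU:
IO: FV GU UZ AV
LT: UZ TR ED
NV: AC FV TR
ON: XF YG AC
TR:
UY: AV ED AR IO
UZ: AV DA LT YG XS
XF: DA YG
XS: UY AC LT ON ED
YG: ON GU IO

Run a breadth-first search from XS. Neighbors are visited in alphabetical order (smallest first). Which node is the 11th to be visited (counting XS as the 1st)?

Visit XS; enqueue AC, ED, LT, ON, UY → queue [AC, ED, LT, ON, UY]
Visit AC; enqueue UZ → queue [ED, LT, ON, UY, UZ]
Visit ED; enqueue NV → queue [LT, ON, UY, UZ, NV]
Visit LT; enqueue TR → queue [ON, UY, UZ, NV, TR]
Visit ON; enqueue XF, YG → queue [UY, UZ, NV, TR, XF, YG]
Visit UY; enqueue AR, AV, IO → queue [UZ, NV, TR, XF, YG, AR, AV, IO]
Visit UZ; enqueue DA → queue [NV, TR, XF, YG, AR, AV, IO, DA]
Visit NV; enqueue FV → queue [TR, XF, YG, AR, AV, IO, DA, FV]
Visit TR → queue [XF, YG, AR, AV, IO, DA, FV]
Visit XF → queue [YG, AR, AV, IO, DA, FV]
Visit YG; enqueue GU → queue [AR, AV, IO, DA, FV, GU]
Visit AR → queue [AV, IO, DA, FV, GU]
Visit AV; enqueue CG → queue [IO, DA, FV, GU, CG]
Visit IO → queue [DA, FV, GU, CG]
Visit DA → queue [FV, GU, CG]
Visit FV → queue [GU, CG]
Visit GU → queue [CG]
Visit CG → queue []

Visit order: XS, AC, ED, LT, ON, UY, UZ, NV, TR, XF, YG, AR, AV, IO, DA, FV, GU, CG

YG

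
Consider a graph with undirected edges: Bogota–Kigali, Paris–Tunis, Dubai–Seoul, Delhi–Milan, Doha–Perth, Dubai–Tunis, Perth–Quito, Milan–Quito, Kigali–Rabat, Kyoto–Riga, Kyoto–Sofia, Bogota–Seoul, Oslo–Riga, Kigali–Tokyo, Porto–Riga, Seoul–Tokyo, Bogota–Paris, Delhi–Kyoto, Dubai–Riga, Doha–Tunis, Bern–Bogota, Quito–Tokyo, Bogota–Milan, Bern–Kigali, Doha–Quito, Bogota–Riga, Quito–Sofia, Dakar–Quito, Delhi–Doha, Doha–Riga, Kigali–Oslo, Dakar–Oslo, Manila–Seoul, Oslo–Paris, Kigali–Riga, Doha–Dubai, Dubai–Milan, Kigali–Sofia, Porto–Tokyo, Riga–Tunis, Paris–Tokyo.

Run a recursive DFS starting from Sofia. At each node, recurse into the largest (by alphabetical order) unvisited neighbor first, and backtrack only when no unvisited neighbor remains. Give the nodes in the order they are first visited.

Sofia, Quito, Tokyo, Seoul, Manila, Dubai, Tunis, Riga, Porto, Oslo, Paris, Bogota, Milan, Delhi, Kyoto, Doha, Perth, Kigali, Rabat, Bern, Dakar

Visit Sofia
Sofia → Quito
Quito → Tokyo
Tokyo → Seoul
Seoul → Manila
Seoul → Dubai
Dubai → Tunis
Tunis → Riga
Riga → Porto
Riga → Oslo
Oslo → Paris
Paris → Bogota
Bogota → Milan
Milan → Delhi
Delhi → Kyoto
Delhi → Doha
Doha → Perth
Bogota → Kigali
Kigali → Rabat
Kigali → Bern
Oslo → Dakar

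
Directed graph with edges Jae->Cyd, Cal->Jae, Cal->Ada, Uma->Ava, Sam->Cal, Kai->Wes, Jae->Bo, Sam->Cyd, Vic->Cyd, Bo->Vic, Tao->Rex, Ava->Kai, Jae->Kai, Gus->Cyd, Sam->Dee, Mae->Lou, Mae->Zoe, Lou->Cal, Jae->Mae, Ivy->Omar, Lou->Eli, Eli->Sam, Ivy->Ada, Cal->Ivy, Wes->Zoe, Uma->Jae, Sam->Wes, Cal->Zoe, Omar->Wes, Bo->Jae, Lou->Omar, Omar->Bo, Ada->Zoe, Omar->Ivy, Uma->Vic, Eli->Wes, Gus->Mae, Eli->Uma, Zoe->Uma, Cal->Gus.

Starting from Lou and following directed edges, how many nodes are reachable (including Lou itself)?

19

BFS from Lou visits: Lou, Omar, Eli, Cal, Wes, Ivy, Bo, Uma, Sam, Zoe, Jae, Gus, Ada, Vic, Ava, Dee, Cyd, Mae, Kai
Reachable nodes: 19 of 21 total.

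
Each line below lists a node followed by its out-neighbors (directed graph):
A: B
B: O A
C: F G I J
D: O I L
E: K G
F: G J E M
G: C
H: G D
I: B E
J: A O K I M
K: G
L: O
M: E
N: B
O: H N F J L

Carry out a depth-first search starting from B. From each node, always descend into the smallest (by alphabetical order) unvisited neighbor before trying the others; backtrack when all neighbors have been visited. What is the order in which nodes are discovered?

Visit B
B → A
B → O
O → F
F → E
E → G
G → C
C → I
C → J
J → K
J → M
O → H
H → D
D → L
O → N

B A O F E G C I J K M H D L N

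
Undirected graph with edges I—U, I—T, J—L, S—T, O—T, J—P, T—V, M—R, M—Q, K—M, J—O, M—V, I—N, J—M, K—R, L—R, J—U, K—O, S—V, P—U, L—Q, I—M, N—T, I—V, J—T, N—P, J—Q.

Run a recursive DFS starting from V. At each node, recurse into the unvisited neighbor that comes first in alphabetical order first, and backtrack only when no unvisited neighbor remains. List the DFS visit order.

Visit V
V → I
I → M
M → J
J → L
L → Q
L → R
R → K
K → O
O → T
T → N
N → P
P → U
T → S

V I M J L Q R K O T N P U S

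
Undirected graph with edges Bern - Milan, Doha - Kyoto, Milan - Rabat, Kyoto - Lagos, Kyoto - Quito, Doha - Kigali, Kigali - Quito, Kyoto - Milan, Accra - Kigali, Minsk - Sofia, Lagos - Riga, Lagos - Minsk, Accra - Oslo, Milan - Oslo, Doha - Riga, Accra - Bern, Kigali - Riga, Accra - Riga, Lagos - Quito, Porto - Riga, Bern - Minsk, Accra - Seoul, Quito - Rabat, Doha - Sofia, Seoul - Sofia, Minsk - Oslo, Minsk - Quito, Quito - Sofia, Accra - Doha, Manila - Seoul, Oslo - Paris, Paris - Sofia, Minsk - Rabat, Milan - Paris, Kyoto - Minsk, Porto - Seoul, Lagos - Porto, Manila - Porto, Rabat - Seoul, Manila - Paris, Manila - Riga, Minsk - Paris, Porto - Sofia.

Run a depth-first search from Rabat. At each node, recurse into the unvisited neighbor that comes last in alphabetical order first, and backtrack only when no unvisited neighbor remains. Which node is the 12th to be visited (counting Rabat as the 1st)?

Visit Rabat
Rabat → Seoul
Seoul → Sofia
Sofia → Quito
Quito → Minsk
Minsk → Paris
Paris → Oslo
Oslo → Milan
Milan → Kyoto
Kyoto → Lagos
Lagos → Riga
Riga → Porto
Porto → Manila
Riga → Kigali
Kigali → Doha
Doha → Accra
Accra → Bern

Visit order: Rabat, Seoul, Sofia, Quito, Minsk, Paris, Oslo, Milan, Kyoto, Lagos, Riga, Porto, Manila, Kigali, Doha, Accra, Bern

Porto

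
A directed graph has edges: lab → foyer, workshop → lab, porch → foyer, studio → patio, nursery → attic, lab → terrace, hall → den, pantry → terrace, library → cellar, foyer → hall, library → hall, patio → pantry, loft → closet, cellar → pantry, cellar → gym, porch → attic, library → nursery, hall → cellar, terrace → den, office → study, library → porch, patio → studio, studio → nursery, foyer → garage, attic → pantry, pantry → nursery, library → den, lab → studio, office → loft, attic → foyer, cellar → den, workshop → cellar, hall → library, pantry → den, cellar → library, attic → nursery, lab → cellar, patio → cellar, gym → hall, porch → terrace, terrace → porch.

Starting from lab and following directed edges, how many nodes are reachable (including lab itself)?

BFS from lab visits: lab, cellar, foyer, studio, terrace, den, gym, library, pantry, garage, hall, nursery, patio, porch, attic
Reachable nodes: 15 of 20 total.

15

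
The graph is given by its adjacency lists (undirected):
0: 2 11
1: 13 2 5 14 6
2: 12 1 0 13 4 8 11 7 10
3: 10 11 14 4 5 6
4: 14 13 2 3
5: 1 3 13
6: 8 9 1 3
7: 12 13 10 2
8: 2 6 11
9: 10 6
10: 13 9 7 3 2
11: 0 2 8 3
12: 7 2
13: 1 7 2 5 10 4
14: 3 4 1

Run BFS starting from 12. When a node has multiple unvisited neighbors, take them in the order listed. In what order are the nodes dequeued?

12 -> 7 -> 2 -> 13 -> 10 -> 1 -> 0 -> 4 -> 8 -> 11 -> 5 -> 9 -> 3 -> 14 -> 6

Visit 12; enqueue 7, 2 → queue [7, 2]
Visit 7; enqueue 13, 10 → queue [2, 13, 10]
Visit 2; enqueue 1, 0, 4, 8, 11 → queue [13, 10, 1, 0, 4, 8, 11]
Visit 13; enqueue 5 → queue [10, 1, 0, 4, 8, 11, 5]
Visit 10; enqueue 9, 3 → queue [1, 0, 4, 8, 11, 5, 9, 3]
Visit 1; enqueue 14, 6 → queue [0, 4, 8, 11, 5, 9, 3, 14, 6]
Visit 0 → queue [4, 8, 11, 5, 9, 3, 14, 6]
Visit 4 → queue [8, 11, 5, 9, 3, 14, 6]
Visit 8 → queue [11, 5, 9, 3, 14, 6]
Visit 11 → queue [5, 9, 3, 14, 6]
Visit 5 → queue [9, 3, 14, 6]
Visit 9 → queue [3, 14, 6]
Visit 3 → queue [14, 6]
Visit 14 → queue [6]
Visit 6 → queue []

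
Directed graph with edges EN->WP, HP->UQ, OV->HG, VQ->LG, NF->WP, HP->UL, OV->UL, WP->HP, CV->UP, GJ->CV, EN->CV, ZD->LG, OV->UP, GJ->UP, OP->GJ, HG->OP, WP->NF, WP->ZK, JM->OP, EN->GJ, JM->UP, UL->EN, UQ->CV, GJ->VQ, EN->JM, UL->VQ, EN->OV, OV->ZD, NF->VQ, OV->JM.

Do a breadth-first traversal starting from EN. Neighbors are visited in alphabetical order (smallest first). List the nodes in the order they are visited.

EN CV GJ JM OV WP UP VQ OP HG UL ZD HP NF ZK LG UQ

Visit EN; enqueue CV, GJ, JM, OV, WP → queue [CV, GJ, JM, OV, WP]
Visit CV; enqueue UP → queue [GJ, JM, OV, WP, UP]
Visit GJ; enqueue VQ → queue [JM, OV, WP, UP, VQ]
Visit JM; enqueue OP → queue [OV, WP, UP, VQ, OP]
Visit OV; enqueue HG, UL, ZD → queue [WP, UP, VQ, OP, HG, UL, ZD]
Visit WP; enqueue HP, NF, ZK → queue [UP, VQ, OP, HG, UL, ZD, HP, NF, ZK]
Visit UP → queue [VQ, OP, HG, UL, ZD, HP, NF, ZK]
Visit VQ; enqueue LG → queue [OP, HG, UL, ZD, HP, NF, ZK, LG]
Visit OP → queue [HG, UL, ZD, HP, NF, ZK, LG]
Visit HG → queue [UL, ZD, HP, NF, ZK, LG]
Visit UL → queue [ZD, HP, NF, ZK, LG]
Visit ZD → queue [HP, NF, ZK, LG]
Visit HP; enqueue UQ → queue [NF, ZK, LG, UQ]
Visit NF → queue [ZK, LG, UQ]
Visit ZK → queue [LG, UQ]
Visit LG → queue [UQ]
Visit UQ → queue []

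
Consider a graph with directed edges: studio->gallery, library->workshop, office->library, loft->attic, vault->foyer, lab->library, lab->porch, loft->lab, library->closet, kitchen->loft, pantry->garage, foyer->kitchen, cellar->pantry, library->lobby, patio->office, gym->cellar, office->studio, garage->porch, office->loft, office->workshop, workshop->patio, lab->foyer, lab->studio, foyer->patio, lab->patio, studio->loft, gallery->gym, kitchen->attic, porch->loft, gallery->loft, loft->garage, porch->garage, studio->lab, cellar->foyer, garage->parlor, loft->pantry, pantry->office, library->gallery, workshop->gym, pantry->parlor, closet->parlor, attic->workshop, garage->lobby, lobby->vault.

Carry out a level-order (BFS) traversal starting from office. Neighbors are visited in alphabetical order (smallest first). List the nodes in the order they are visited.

office, library, loft, studio, workshop, closet, gallery, lobby, attic, garage, lab, pantry, gym, patio, parlor, vault, porch, foyer, cellar, kitchen

Visit office; enqueue library, loft, studio, workshop → queue [library, loft, studio, workshop]
Visit library; enqueue closet, gallery, lobby → queue [loft, studio, workshop, closet, gallery, lobby]
Visit loft; enqueue attic, garage, lab, pantry → queue [studio, workshop, closet, gallery, lobby, attic, garage, lab, pantry]
Visit studio → queue [workshop, closet, gallery, lobby, attic, garage, lab, pantry]
Visit workshop; enqueue gym, patio → queue [closet, gallery, lobby, attic, garage, lab, pantry, gym, patio]
Visit closet; enqueue parlor → queue [gallery, lobby, attic, garage, lab, pantry, gym, patio, parlor]
Visit gallery → queue [lobby, attic, garage, lab, pantry, gym, patio, parlor]
Visit lobby; enqueue vault → queue [attic, garage, lab, pantry, gym, patio, parlor, vault]
Visit attic → queue [garage, lab, pantry, gym, patio, parlor, vault]
Visit garage; enqueue porch → queue [lab, pantry, gym, patio, parlor, vault, porch]
Visit lab; enqueue foyer → queue [pantry, gym, patio, parlor, vault, porch, foyer]
Visit pantry → queue [gym, patio, parlor, vault, porch, foyer]
Visit gym; enqueue cellar → queue [patio, parlor, vault, porch, foyer, cellar]
Visit patio → queue [parlor, vault, porch, foyer, cellar]
Visit parlor → queue [vault, porch, foyer, cellar]
Visit vault → queue [porch, foyer, cellar]
Visit porch → queue [foyer, cellar]
Visit foyer; enqueue kitchen → queue [cellar, kitchen]
Visit cellar → queue [kitchen]
Visit kitchen → queue []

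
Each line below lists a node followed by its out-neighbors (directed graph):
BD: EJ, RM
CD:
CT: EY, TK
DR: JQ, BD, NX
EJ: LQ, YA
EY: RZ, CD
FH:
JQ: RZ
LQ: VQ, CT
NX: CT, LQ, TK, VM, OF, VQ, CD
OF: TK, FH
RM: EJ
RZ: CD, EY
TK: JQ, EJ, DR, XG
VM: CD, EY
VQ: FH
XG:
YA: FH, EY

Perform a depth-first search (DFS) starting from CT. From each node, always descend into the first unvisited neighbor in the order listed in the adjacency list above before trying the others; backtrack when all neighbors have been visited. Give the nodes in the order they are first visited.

CT -> EY -> RZ -> CD -> TK -> JQ -> EJ -> LQ -> VQ -> FH -> YA -> DR -> BD -> RM -> NX -> VM -> OF -> XG

Visit CT
CT → EY
EY → RZ
RZ → CD
CT → TK
TK → JQ
TK → EJ
EJ → LQ
LQ → VQ
VQ → FH
EJ → YA
TK → DR
DR → BD
BD → RM
DR → NX
NX → VM
NX → OF
TK → XG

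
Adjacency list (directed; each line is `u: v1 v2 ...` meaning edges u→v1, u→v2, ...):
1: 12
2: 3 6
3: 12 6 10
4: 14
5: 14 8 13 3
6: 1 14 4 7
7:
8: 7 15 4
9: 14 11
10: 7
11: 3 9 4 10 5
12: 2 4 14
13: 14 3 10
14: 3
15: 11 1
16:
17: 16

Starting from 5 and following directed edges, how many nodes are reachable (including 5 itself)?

15

BFS from 5 visits: 5, 14, 13, 8, 3, 10, 15, 7, 4, 12, 6, 11, 1, 2, 9
Reachable nodes: 15 of 17 total.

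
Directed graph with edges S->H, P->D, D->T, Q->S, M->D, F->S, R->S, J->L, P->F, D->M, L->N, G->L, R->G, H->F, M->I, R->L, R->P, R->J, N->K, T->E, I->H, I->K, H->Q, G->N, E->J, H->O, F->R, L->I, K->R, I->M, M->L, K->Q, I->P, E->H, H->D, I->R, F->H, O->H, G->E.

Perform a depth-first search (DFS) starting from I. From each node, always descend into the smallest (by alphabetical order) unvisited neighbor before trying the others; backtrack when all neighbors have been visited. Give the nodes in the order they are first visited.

I, H, D, M, L, N, K, Q, S, R, G, E, J, P, F, T, O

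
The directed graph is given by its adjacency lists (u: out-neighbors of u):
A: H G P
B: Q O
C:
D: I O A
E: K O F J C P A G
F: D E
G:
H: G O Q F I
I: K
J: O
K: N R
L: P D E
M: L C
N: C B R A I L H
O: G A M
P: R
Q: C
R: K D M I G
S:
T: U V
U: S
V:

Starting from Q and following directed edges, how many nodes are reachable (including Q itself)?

BFS from Q visits: Q, C
Reachable nodes: 2 of 22 total.

2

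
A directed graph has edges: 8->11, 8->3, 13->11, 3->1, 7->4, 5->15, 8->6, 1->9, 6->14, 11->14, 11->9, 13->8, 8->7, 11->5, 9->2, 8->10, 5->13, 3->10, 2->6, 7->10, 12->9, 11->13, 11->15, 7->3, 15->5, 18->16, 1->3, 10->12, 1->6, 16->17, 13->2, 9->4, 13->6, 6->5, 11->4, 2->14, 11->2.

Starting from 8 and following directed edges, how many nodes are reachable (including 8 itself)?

BFS from 8 visits: 8, 11, 10, 7, 6, 3, 15, 14, 13, 9, 5, 4, 2, 12, 1
Reachable nodes: 15 of 18 total.

15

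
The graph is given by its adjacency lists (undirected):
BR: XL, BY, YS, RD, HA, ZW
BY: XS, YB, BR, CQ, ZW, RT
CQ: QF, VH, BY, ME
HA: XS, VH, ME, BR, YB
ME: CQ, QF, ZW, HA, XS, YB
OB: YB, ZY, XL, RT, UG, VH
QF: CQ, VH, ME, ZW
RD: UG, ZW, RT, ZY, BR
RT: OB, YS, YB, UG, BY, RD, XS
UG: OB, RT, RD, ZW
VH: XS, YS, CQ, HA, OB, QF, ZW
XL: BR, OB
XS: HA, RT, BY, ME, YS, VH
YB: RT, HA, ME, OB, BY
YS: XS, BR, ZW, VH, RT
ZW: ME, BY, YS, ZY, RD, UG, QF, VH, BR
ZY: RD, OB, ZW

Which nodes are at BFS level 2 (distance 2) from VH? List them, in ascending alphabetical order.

Level 0: VH
Level 1: CQ, HA, OB, QF, XS, YS, ZW
Level 2: BR, BY, ME, RD, RT, UG, XL, YB, ZY

BR, BY, ME, RD, RT, UG, XL, YB, ZY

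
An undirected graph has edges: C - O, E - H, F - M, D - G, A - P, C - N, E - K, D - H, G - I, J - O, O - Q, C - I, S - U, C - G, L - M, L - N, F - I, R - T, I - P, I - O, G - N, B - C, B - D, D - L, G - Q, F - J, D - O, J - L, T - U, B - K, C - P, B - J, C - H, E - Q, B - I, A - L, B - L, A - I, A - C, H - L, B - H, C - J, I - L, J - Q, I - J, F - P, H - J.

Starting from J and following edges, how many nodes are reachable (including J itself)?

17

BFS from J visits: J, Q, O, L, I, H, F, C, B, G, E, D, N, M, A, P, K
Reachable nodes: 17 of 21 total.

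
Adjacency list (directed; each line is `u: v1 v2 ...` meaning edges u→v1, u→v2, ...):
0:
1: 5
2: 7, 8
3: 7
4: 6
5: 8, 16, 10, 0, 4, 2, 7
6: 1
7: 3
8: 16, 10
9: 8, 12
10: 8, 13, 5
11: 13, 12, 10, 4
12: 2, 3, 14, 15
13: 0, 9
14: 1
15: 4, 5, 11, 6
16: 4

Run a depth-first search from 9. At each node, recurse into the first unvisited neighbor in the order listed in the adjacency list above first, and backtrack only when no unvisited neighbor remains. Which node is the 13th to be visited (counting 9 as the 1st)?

3

Visit 9
9 → 8
8 → 16
16 → 4
4 → 6
6 → 1
1 → 5
5 → 10
10 → 13
13 → 0
5 → 2
2 → 7
7 → 3
9 → 12
12 → 14
12 → 15
15 → 11

Visit order: 9, 8, 16, 4, 6, 1, 5, 10, 13, 0, 2, 7, 3, 12, 14, 15, 11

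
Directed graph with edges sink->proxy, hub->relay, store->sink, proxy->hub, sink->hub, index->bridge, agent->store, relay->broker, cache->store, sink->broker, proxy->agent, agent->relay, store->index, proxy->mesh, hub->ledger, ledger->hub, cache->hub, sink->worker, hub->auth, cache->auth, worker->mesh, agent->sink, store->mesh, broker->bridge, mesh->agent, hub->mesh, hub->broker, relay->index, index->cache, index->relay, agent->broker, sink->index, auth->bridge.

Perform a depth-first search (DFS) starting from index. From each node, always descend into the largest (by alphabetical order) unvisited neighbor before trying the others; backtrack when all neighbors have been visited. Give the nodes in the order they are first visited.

index, relay, broker, bridge, cache, store, sink, worker, mesh, agent, proxy, hub, ledger, auth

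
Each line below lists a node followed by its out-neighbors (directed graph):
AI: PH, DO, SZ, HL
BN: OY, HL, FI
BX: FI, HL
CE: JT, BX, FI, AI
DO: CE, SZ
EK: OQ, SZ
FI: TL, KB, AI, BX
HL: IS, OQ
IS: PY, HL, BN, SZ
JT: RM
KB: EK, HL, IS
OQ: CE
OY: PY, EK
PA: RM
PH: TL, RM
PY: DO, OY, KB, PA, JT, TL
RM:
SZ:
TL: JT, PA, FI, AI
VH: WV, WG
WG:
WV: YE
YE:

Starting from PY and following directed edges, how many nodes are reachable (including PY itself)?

BFS from PY visits: PY, DO, JT, KB, OY, PA, TL, CE, SZ, RM, EK, HL, IS, AI, FI, BX, OQ, BN, PH
Reachable nodes: 19 of 23 total.

19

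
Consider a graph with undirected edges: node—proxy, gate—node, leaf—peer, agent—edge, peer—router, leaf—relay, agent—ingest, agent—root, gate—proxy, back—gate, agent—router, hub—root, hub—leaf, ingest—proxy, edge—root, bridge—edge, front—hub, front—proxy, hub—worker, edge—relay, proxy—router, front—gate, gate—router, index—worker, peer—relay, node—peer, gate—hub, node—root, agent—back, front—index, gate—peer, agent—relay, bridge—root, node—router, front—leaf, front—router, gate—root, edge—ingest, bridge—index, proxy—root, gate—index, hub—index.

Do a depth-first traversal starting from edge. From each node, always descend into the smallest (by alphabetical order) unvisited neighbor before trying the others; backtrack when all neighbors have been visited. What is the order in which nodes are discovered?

Visit edge
edge → agent
agent → back
back → gate
gate → front
front → hub
hub → index
index → bridge
bridge → root
root → node
node → peer
peer → leaf
leaf → relay
peer → router
router → proxy
proxy → ingest
index → worker

edge, agent, back, gate, front, hub, index, bridge, root, node, peer, leaf, relay, router, proxy, ingest, worker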